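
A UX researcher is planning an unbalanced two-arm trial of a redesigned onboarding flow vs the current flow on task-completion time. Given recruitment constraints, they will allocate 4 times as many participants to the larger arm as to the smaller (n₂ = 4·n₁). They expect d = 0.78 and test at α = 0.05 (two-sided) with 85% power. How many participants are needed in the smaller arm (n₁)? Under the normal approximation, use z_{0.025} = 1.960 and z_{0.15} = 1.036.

With allocation ratio k = n₂/n₁ = 4, Var(x̄₁−x̄₂) = σ²(1/n₁ + 1/(k·n₁)) = σ²·(k+1)/(k·n₁).
So n₁ = (1 + 1/k)·((z_{α/2} + z_β)/d)² = 1.250 × (2.996/0.78)².
n₁ = 1.250 × 14.75 = 18.4.
Round up: n₁ = 19, giving n₂ = 4 × 19 = 76.

n₁ = 19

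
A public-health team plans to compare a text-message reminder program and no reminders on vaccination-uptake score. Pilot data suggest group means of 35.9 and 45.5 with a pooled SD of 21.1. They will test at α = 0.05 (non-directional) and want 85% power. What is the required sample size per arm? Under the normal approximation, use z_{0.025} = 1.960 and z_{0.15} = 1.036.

Cohen's d = |M₁ − M₂| / SD_pooled = |35.9 − 45.5| / 21.1 = 9.6 / 21.1 = 0.455.
For two independent groups with equal n: n = 2·((z_{α/2} + z_β) / d)².
z_{α/2} + z_β = 1.960 + 1.036 = 2.996.
n = 2 × (2.996 / 0.455)² = 2 × 6.585² = 2 × 43.36 = 86.7.
Round up to the next whole participant.

n = 87 per group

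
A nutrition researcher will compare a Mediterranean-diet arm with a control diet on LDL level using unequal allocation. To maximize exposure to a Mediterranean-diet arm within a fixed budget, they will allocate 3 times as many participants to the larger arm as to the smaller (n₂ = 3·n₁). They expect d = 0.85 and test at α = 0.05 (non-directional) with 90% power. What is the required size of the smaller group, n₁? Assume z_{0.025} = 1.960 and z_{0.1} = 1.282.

n₁ = 20

With allocation ratio k = n₂/n₁ = 3, Var(x̄₁−x̄₂) = σ²(1/n₁ + 1/(k·n₁)) = σ²·(k+1)/(k·n₁).
So n₁ = (1 + 1/k)·((z_{α/2} + z_β)/d)² = 1.333 × (3.242/0.85)².
n₁ = 1.333 × 14.55 = 19.4.
Round up: n₁ = 20, giving n₂ = 3 × 20 = 60.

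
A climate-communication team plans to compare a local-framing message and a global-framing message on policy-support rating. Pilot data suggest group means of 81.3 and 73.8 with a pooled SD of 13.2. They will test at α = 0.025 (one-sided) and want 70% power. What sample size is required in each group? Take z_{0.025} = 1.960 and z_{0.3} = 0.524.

Cohen's d = |M₁ − M₂| / SD_pooled = |81.3 − 73.8| / 13.2 = 7.5 / 13.2 = 0.568.
For two independent groups with equal n: n = 2·((z_{α} + z_β) / d)².
z_{α} + z_β = 1.960 + 0.524 = 2.484.
n = 2 × (2.484 / 0.568)² = 2 × 4.373² = 2 × 19.13 = 38.3.
Round up to the next whole participant.

n = 39 per group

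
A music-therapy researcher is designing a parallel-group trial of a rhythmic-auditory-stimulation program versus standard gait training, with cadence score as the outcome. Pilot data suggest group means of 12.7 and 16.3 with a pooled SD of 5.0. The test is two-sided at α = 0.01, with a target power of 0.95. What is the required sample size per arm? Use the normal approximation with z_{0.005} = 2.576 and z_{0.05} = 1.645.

n = 69 per group

Cohen's d = |M₁ − M₂| / SD_pooled = |12.7 − 16.3| / 5.0 = 3.6 / 5.0 = 0.720.
For two independent groups with equal n: n = 2·((z_{α/2} + z_β) / d)².
z_{α/2} + z_β = 2.576 + 1.645 = 4.221.
n = 2 × (4.221 / 0.720)² = 2 × 5.863² = 2 × 34.37 = 68.7.
Round up to the next whole participant.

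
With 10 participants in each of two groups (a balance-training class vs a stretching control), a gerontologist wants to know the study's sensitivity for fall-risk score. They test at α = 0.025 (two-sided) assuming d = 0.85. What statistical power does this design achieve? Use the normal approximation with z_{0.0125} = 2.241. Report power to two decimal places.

power ≈ 0.37

For two equal groups, power = Φ(d·√(n/2) − z_{α/2}).
d·√(n/2) = 0.85 × √(10/2) = 0.85 × 2.236 = 1.901.
z_β = 1.901 − 2.241 = -0.340.
Power = Φ(-0.340) = 0.367.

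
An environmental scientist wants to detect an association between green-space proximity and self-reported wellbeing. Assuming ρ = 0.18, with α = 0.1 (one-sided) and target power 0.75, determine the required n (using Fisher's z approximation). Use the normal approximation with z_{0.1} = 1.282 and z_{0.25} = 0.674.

n = 119

Fisher's z: C = ½·ln((1+r)/(1−r)) = ½·ln(1.4390) = 0.1820.
n = ((z_{α} + z_β)/C)² + 3.
(1.282 + 0.674) / 0.1820 = 1.956 / 0.1820 = 10.747.
n = 10.747² + 3 = 115.50 + 3 = 118.5.
Round up.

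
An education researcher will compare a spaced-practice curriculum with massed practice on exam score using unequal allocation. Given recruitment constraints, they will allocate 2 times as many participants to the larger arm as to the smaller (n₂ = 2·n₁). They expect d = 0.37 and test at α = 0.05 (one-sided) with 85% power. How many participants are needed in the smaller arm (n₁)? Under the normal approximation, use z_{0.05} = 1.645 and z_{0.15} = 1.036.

n₁ = 79

With allocation ratio k = n₂/n₁ = 2, Var(x̄₁−x̄₂) = σ²(1/n₁ + 1/(k·n₁)) = σ²·(k+1)/(k·n₁).
So n₁ = (1 + 1/k)·((z_{α} + z_β)/d)² = 1.500 × (2.681/0.37)².
n₁ = 1.500 × 52.50 = 78.8.
Round up: n₁ = 79, giving n₂ = 2 × 79 = 158.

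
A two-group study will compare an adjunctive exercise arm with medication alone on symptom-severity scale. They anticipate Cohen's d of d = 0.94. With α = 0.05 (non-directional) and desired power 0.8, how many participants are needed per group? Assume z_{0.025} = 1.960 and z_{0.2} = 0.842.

n = 18 per group

For two independent groups with equal n: n = 2·((z_{α/2} + z_β) / d)².
z_{α/2} + z_β = 1.960 + 0.842 = 2.802.
n = 2 × (2.802 / 0.94)² = 2 × 2.981² = 2 × 8.89 = 17.8.
Round up to the next whole participant.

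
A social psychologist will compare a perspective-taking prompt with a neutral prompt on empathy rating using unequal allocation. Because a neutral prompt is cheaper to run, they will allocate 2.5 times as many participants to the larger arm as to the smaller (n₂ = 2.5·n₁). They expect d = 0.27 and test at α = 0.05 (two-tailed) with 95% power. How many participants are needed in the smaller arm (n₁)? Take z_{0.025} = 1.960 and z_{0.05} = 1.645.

n₁ = 250

With allocation ratio k = n₂/n₁ = 2.5, Var(x̄₁−x̄₂) = σ²(1/n₁ + 1/(k·n₁)) = σ²·(k+1)/(k·n₁).
So n₁ = (1 + 1/k)·((z_{α/2} + z_β)/d)² = 1.400 × (3.605/0.27)².
n₁ = 1.400 × 178.27 = 249.6.
Round up: n₁ = 250, giving n₂ = 2.5 × 250 = 625.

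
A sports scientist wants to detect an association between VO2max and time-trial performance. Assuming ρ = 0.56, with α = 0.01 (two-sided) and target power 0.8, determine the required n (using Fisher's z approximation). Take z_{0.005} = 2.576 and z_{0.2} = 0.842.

Fisher's z: C = ½·ln((1+r)/(1−r)) = ½·ln(3.5455) = 0.6328.
n = ((z_{α/2} + z_β)/C)² + 3.
(2.576 + 0.842) / 0.6328 = 3.418 / 0.6328 = 5.401.
n = 5.401² + 3 = 29.18 + 3 = 32.2.
Round up.

n = 33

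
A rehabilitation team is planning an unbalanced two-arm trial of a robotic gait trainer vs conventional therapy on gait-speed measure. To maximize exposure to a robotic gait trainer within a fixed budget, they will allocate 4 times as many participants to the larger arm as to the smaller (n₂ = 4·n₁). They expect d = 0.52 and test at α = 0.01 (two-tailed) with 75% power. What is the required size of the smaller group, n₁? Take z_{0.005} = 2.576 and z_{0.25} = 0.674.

With allocation ratio k = n₂/n₁ = 4, Var(x̄₁−x̄₂) = σ²(1/n₁ + 1/(k·n₁)) = σ²·(k+1)/(k·n₁).
So n₁ = (1 + 1/k)·((z_{α/2} + z_β)/d)² = 1.250 × (3.250/0.52)².
n₁ = 1.250 × 39.06 = 48.8.
Round up: n₁ = 49, giving n₂ = 4 × 49 = 196.

n₁ = 49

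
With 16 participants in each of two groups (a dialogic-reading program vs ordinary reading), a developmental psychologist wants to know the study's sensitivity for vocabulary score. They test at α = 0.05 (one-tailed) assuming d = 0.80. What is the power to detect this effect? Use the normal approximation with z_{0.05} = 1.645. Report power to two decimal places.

power ≈ 0.73

For two equal groups, power = Φ(d·√(n/2) − z_{α}).
d·√(n/2) = 0.80 × √(16/2) = 0.80 × 2.828 = 2.263.
z_β = 2.263 − 1.645 = 0.618.
Power = Φ(0.618) = 0.732.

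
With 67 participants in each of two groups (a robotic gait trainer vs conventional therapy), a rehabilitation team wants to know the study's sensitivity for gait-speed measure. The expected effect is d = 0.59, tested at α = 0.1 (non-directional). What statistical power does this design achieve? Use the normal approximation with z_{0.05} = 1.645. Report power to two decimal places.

power ≈ 0.96

For two equal groups, power = Φ(d·√(n/2) − z_{α/2}).
d·√(n/2) = 0.59 × √(67/2) = 0.59 × 5.788 = 3.415.
z_β = 3.415 − 1.645 = 1.770.
Power = Φ(1.770) = 0.962.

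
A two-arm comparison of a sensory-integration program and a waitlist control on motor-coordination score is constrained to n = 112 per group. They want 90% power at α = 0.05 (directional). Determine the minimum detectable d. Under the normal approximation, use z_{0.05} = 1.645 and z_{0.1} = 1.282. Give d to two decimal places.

For two independent groups of n = 112 each: d_min = (z_{α} + z_β)·√(2/n).
z-sum = 1.645 + 1.282 = 2.927.
d_min = 2.927 × √(2/112) = 2.927 × 0.1336 = 0.391.

d_min ≈ 0.39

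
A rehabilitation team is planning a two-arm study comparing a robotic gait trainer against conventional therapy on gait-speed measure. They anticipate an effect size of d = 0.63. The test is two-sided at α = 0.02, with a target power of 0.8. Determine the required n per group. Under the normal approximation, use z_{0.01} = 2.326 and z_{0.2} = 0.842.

n = 51 per group

For two independent groups with equal n: n = 2·((z_{α/2} + z_β) / d)².
z_{α/2} + z_β = 2.326 + 0.842 = 3.168.
n = 2 × (3.168 / 0.63)² = 2 × 5.029² = 2 × 25.29 = 50.6.
Round up to the next whole participant.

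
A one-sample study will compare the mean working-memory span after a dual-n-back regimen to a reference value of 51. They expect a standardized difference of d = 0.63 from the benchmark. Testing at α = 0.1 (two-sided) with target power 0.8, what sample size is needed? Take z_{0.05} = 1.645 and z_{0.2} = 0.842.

n = 16

For a one-sample test: n = ((z_{α/2} + z_β) / d)².
z_{α/2} + z_β = 1.645 + 0.842 = 2.487.
n = (2.487 / 0.63)² = 3.948² = 15.58.
Round up.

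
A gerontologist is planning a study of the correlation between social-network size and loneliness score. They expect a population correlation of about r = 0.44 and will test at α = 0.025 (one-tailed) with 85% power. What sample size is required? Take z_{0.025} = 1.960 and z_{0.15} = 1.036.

Fisher's z: C = ½·ln((1+r)/(1−r)) = ½·ln(2.5714) = 0.4722.
n = ((z_{α} + z_β)/C)² + 3.
(1.960 + 1.036) / 0.4722 = 2.996 / 0.4722 = 6.345.
n = 6.345² + 3 = 40.26 + 3 = 43.3.
Round up.

n = 44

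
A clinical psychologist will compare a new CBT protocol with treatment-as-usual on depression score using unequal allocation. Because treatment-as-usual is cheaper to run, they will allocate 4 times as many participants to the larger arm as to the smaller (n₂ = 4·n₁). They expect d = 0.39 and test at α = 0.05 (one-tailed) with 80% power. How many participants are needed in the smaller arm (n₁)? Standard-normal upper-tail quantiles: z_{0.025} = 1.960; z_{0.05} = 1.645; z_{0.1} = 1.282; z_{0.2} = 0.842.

With allocation ratio k = n₂/n₁ = 4, Var(x̄₁−x̄₂) = σ²(1/n₁ + 1/(k·n₁)) = σ²·(k+1)/(k·n₁).
So n₁ = (1 + 1/k)·((z_{α} + z_β)/d)² = 1.250 × (2.487/0.39)².
n₁ = 1.250 × 40.67 = 50.8.
Round up: n₁ = 51, giving n₂ = 4 × 51 = 204.

n₁ = 51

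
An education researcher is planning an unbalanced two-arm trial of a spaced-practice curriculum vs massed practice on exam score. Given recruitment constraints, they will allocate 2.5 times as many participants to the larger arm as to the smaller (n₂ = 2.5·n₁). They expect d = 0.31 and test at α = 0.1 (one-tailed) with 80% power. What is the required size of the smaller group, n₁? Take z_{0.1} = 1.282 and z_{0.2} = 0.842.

n₁ = 66

With allocation ratio k = n₂/n₁ = 2.5, Var(x̄₁−x̄₂) = σ²(1/n₁ + 1/(k·n₁)) = σ²·(k+1)/(k·n₁).
So n₁ = (1 + 1/k)·((z_{α} + z_β)/d)² = 1.400 × (2.124/0.31)².
n₁ = 1.400 × 46.94 = 65.7.
Round up: n₁ = 66, giving n₂ = 2.5 × 66 = 165.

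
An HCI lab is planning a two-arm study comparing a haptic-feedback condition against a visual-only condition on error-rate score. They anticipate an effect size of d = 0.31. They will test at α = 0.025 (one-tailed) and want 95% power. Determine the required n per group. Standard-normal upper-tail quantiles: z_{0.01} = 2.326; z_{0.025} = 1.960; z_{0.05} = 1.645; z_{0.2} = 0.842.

n = 271 per group

For two independent groups with equal n: n = 2·((z_{α} + z_β) / d)².
z_{α} + z_β = 1.960 + 1.645 = 3.605.
n = 2 × (3.605 / 0.31)² = 2 × 11.629² = 2 × 135.23 = 270.5.
Round up to the next whole participant.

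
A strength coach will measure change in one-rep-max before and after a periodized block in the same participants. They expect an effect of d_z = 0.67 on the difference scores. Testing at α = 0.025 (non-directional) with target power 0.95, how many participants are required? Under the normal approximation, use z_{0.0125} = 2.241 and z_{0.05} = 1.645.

n = 34 pairs

For a paired (one-sample on differences) test: n = ((z_{α/2} + z_β) / d)².
z_{α/2} + z_β = 2.241 + 1.645 = 3.886.
n = (3.886 / 0.67)² = 5.800² = 33.64.
Round up.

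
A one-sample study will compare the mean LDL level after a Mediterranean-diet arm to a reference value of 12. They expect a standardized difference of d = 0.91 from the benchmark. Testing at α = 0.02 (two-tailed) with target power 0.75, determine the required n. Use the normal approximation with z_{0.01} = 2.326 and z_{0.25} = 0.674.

For a one-sample test: n = ((z_{α/2} + z_β) / d)².
z_{α/2} + z_β = 2.326 + 0.674 = 3.000.
n = (3.000 / 0.91)² = 3.297² = 10.87.
Round up.

n = 11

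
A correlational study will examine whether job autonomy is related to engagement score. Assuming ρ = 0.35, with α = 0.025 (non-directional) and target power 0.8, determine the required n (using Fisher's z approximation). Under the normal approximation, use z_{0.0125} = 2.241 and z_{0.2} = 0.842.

Fisher's z: C = ½·ln((1+r)/(1−r)) = ½·ln(2.0769) = 0.3654.
n = ((z_{α/2} + z_β)/C)² + 3.
(2.241 + 0.842) / 0.3654 = 3.083 / 0.3654 = 8.437.
n = 8.437² + 3 = 71.19 + 3 = 74.2.
Round up.

n = 75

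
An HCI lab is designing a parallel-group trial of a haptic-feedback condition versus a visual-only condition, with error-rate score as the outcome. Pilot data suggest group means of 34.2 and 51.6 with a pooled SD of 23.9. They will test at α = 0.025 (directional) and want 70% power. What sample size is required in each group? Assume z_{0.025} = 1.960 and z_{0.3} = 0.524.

n = 24 per group

Cohen's d = |M₁ − M₂| / SD_pooled = |34.2 − 51.6| / 23.9 = 17.4 / 23.9 = 0.728.
For two independent groups with equal n: n = 2·((z_{α} + z_β) / d)².
z_{α} + z_β = 1.960 + 0.524 = 2.484.
n = 2 × (2.484 / 0.728)² = 2 × 3.412² = 2 × 11.64 = 23.3.
Round up to the next whole participant.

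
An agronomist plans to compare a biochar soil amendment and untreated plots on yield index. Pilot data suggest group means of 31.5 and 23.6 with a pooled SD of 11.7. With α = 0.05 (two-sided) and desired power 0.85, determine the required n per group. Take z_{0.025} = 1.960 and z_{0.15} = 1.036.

n = 40 per group

Cohen's d = |M₁ − M₂| / SD_pooled = |31.5 − 23.6| / 11.7 = 7.9 / 11.7 = 0.675.
For two independent groups with equal n: n = 2·((z_{α/2} + z_β) / d)².
z_{α/2} + z_β = 1.960 + 1.036 = 2.996.
n = 2 × (2.996 / 0.675)² = 2 × 4.439² = 2 × 19.70 = 39.4.
Round up to the next whole participant.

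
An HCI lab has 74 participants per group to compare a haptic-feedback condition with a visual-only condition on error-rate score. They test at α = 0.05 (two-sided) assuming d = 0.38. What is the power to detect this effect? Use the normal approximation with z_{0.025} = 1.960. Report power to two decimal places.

For two equal groups, power = Φ(d·√(n/2) − z_{α/2}).
d·√(n/2) = 0.38 × √(74/2) = 0.38 × 6.083 = 2.311.
z_β = 2.311 − 1.960 = 0.351.
Power = Φ(0.351) = 0.637.

power ≈ 0.64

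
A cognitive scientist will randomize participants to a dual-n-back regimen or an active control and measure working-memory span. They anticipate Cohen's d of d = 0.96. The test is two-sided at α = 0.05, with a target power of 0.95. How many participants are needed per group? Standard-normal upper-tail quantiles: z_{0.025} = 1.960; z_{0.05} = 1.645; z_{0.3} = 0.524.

For two independent groups with equal n: n = 2·((z_{α/2} + z_β) / d)².
z_{α/2} + z_β = 1.960 + 1.645 = 3.605.
n = 2 × (3.605 / 0.96)² = 2 × 3.755² = 2 × 14.10 = 28.2.
Round up to the next whole participant.

n = 29 per group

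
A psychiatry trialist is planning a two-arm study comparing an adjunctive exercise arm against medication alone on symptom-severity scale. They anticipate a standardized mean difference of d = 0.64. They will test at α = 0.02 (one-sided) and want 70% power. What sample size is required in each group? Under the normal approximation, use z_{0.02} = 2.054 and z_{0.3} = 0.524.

n = 33 per group

For two independent groups with equal n: n = 2·((z_{α} + z_β) / d)².
z_{α} + z_β = 2.054 + 0.524 = 2.578.
n = 2 × (2.578 / 0.64)² = 2 × 4.028² = 2 × 16.23 = 32.5.
Round up to the next whole participant.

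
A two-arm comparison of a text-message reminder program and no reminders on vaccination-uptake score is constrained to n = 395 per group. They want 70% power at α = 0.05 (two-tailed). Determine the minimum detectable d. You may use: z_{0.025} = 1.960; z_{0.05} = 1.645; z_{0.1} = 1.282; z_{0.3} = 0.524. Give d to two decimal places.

For two independent groups of n = 395 each: d_min = (z_{α/2} + z_β)·√(2/n).
z-sum = 1.960 + 0.524 = 2.484.
d_min = 2.484 × √(2/395) = 2.484 × 0.0712 = 0.177.

d_min ≈ 0.18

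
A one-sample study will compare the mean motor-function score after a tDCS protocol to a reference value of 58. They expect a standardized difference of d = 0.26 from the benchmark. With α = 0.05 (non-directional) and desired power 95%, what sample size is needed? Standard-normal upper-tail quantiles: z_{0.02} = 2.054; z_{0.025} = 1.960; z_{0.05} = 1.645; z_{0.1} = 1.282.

For a one-sample test: n = ((z_{α/2} + z_β) / d)².
z_{α/2} + z_β = 1.960 + 1.645 = 3.605.
n = (3.605 / 0.26)² = 13.865² = 192.25.
Round up.

n = 193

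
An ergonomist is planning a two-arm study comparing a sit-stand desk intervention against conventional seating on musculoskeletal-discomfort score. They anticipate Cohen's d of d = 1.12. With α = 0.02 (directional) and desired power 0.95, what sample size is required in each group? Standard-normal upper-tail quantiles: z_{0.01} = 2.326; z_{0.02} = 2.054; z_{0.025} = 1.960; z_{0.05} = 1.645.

n = 22 per group

For two independent groups with equal n: n = 2·((z_{α} + z_β) / d)².
z_{α} + z_β = 2.054 + 1.645 = 3.699.
n = 2 × (3.699 / 1.12)² = 2 × 3.303² = 2 × 10.91 = 21.8.
Round up to the next whole participant.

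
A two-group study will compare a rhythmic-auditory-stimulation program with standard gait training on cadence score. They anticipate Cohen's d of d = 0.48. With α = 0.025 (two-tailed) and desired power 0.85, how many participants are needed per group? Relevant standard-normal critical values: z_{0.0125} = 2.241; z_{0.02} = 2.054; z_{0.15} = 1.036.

n = 94 per group

For two independent groups with equal n: n = 2·((z_{α/2} + z_β) / d)².
z_{α/2} + z_β = 2.241 + 1.036 = 3.277.
n = 2 × (3.277 / 0.48)² = 2 × 6.827² = 2 × 46.61 = 93.2.
Round up to the next whole participant.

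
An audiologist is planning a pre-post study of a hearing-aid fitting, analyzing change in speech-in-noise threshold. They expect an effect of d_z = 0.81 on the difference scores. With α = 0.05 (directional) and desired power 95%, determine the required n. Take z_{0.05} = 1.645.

n = 17 pairs

For a paired (one-sample on differences) test: n = ((z_{α} + z_β) / d)².
z_{α} + z_β = 1.645 + 1.645 = 3.290.
n = (3.290 / 0.81)² = 4.062² = 16.50.
Round up.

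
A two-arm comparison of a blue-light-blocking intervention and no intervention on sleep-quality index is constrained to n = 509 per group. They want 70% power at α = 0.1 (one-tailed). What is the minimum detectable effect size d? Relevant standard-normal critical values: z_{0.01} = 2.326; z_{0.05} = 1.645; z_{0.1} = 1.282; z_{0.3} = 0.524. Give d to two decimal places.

d_min ≈ 0.11

For two independent groups of n = 509 each: d_min = (z_{α} + z_β)·√(2/n).
z-sum = 1.282 + 0.524 = 1.806.
d_min = 1.806 × √(2/509) = 1.806 × 0.0627 = 0.113.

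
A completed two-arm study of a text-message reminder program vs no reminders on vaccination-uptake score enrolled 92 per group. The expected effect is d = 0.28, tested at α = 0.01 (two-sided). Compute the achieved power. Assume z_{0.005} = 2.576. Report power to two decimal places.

power ≈ 0.25

For two equal groups, power = Φ(d·√(n/2) − z_{α/2}).
d·√(n/2) = 0.28 × √(92/2) = 0.28 × 6.782 = 1.899.
z_β = 1.899 − 2.576 = -0.677.
Power = Φ(-0.677) = 0.249.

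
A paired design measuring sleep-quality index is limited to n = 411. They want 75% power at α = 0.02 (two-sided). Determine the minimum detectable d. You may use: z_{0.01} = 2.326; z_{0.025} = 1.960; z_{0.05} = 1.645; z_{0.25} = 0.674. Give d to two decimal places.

d_min ≈ 0.15

For a single sample (or paired design) of n = 411: d_min = (z_{α/2} + z_β)/√n.
z-sum = 2.326 + 0.674 = 3.000.
d_min = 3.000 / √411 = 3.000 / 20.273 = 0.148.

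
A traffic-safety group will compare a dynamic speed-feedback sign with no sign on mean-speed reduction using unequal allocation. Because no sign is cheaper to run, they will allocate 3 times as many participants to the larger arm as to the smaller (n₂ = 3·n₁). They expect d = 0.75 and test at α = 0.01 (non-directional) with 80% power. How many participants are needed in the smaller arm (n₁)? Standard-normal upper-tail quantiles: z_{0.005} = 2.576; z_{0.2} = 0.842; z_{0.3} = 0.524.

With allocation ratio k = n₂/n₁ = 3, Var(x̄₁−x̄₂) = σ²(1/n₁ + 1/(k·n₁)) = σ²·(k+1)/(k·n₁).
So n₁ = (1 + 1/k)·((z_{α/2} + z_β)/d)² = 1.333 × (3.418/0.75)².
n₁ = 1.333 × 20.77 = 27.7.
Round up: n₁ = 28, giving n₂ = 3 × 28 = 84.

n₁ = 28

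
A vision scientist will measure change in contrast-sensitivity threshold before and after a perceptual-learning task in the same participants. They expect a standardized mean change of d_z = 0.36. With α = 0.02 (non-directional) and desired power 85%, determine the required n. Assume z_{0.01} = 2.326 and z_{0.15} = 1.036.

For a paired (one-sample on differences) test: n = ((z_{α/2} + z_β) / d)².
z_{α/2} + z_β = 2.326 + 1.036 = 3.362.
n = (3.362 / 0.36)² = 9.339² = 87.21.
Round up.

n = 88 pairs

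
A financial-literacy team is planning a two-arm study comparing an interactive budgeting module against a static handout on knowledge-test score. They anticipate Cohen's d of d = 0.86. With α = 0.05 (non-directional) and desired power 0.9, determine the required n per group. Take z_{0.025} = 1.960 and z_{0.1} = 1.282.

For two independent groups with equal n: n = 2·((z_{α/2} + z_β) / d)².
z_{α/2} + z_β = 1.960 + 1.282 = 3.242.
n = 2 × (3.242 / 0.86)² = 2 × 3.770² = 2 × 14.21 = 28.4.
Round up to the next whole participant.

n = 29 per group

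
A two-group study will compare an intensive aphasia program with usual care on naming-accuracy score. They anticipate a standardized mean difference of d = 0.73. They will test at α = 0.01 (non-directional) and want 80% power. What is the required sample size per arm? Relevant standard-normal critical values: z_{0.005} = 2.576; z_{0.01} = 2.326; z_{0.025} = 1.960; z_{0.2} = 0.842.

For two independent groups with equal n: n = 2·((z_{α/2} + z_β) / d)².
z_{α/2} + z_β = 2.576 + 0.842 = 3.418.
n = 2 × (3.418 / 0.73)² = 2 × 4.682² = 2 × 21.92 = 43.8.
Round up to the next whole participant.

n = 44 per group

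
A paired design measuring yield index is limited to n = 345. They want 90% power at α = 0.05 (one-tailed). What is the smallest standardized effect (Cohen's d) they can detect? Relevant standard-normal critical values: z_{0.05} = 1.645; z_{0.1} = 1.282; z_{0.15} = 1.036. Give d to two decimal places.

d_min ≈ 0.16

For a single sample (or paired design) of n = 345: d_min = (z_{α} + z_β)/√n.
z-sum = 1.645 + 1.282 = 2.927.
d_min = 2.927 / √345 = 2.927 / 18.574 = 0.158.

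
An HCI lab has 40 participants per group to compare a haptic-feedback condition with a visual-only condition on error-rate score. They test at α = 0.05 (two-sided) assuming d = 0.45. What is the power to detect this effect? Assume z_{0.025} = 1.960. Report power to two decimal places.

For two equal groups, power = Φ(d·√(n/2) − z_{α/2}).
d·√(n/2) = 0.45 × √(40/2) = 0.45 × 4.472 = 2.012.
z_β = 2.012 − 1.960 = 0.052.
Power = Φ(0.052) = 0.521.

power ≈ 0.52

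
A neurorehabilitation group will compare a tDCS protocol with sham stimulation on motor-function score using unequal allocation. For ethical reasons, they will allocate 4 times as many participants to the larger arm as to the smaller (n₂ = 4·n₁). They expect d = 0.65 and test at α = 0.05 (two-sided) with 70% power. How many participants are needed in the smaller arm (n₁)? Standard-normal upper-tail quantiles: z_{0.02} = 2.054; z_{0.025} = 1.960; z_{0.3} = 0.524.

n₁ = 19

With allocation ratio k = n₂/n₁ = 4, Var(x̄₁−x̄₂) = σ²(1/n₁ + 1/(k·n₁)) = σ²·(k+1)/(k·n₁).
So n₁ = (1 + 1/k)·((z_{α/2} + z_β)/d)² = 1.250 × (2.484/0.65)².
n₁ = 1.250 × 14.60 = 18.3.
Round up: n₁ = 19, giving n₂ = 4 × 19 = 76.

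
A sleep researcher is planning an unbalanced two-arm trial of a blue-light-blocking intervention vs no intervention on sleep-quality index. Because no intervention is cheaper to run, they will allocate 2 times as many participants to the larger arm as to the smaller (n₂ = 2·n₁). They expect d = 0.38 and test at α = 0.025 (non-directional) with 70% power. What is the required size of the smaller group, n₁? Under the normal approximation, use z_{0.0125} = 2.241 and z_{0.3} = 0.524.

With allocation ratio k = n₂/n₁ = 2, Var(x̄₁−x̄₂) = σ²(1/n₁ + 1/(k·n₁)) = σ²·(k+1)/(k·n₁).
So n₁ = (1 + 1/k)·((z_{α/2} + z_β)/d)² = 1.500 × (2.765/0.38)².
n₁ = 1.500 × 52.94 = 79.4.
Round up: n₁ = 80, giving n₂ = 2 × 80 = 160.

n₁ = 80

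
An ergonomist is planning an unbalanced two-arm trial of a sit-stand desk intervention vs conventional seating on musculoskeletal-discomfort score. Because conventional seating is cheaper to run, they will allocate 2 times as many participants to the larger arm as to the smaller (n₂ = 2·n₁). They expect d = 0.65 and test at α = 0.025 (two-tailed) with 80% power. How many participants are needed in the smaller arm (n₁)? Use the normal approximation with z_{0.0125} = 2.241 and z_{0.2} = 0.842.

With allocation ratio k = n₂/n₁ = 2, Var(x̄₁−x̄₂) = σ²(1/n₁ + 1/(k·n₁)) = σ²·(k+1)/(k·n₁).
So n₁ = (1 + 1/k)·((z_{α/2} + z_β)/d)² = 1.500 × (3.083/0.65)².
n₁ = 1.500 × 22.50 = 33.7.
Round up: n₁ = 34, giving n₂ = 2 × 34 = 68.

n₁ = 34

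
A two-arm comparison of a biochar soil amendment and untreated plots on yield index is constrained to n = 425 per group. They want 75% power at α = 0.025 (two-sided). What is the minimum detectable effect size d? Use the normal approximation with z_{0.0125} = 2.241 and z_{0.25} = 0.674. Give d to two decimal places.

For two independent groups of n = 425 each: d_min = (z_{α/2} + z_β)·√(2/n).
z-sum = 2.241 + 0.674 = 2.915.
d_min = 2.915 × √(2/425) = 2.915 × 0.0686 = 0.200.

d_min ≈ 0.20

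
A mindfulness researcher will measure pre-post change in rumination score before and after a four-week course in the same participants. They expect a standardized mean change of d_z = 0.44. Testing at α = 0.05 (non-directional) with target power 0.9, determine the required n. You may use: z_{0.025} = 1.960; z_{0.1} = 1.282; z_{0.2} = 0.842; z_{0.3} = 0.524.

For a paired (one-sample on differences) test: n = ((z_{α/2} + z_β) / d)².
z_{α/2} + z_β = 1.960 + 1.282 = 3.242.
n = (3.242 / 0.44)² = 7.368² = 54.29.
Round up.

n = 55 pairs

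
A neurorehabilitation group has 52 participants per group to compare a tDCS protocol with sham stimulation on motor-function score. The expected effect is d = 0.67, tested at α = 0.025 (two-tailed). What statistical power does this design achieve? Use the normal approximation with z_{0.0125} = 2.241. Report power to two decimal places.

power ≈ 0.88

For two equal groups, power = Φ(d·√(n/2) − z_{α/2}).
d·√(n/2) = 0.67 × √(52/2) = 0.67 × 5.099 = 3.416.
z_β = 3.416 − 2.241 = 1.175.
Power = Φ(1.175) = 0.880.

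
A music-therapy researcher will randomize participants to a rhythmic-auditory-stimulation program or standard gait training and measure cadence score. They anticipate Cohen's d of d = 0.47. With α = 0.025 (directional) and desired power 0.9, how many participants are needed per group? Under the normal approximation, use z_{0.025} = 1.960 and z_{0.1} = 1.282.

n = 96 per group

For two independent groups with equal n: n = 2·((z_{α} + z_β) / d)².
z_{α} + z_β = 1.960 + 1.282 = 3.242.
n = 2 × (3.242 / 0.47)² = 2 × 6.898² = 2 × 47.58 = 95.2.
Round up to the next whole participant.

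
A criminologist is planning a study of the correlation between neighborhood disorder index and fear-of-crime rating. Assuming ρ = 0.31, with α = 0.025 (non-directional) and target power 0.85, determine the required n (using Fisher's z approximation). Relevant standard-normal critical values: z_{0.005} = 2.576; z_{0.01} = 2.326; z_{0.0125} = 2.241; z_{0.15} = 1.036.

n = 108

Fisher's z: C = ½·ln((1+r)/(1−r)) = ½·ln(1.8986) = 0.3205.
n = ((z_{α/2} + z_β)/C)² + 3.
(2.241 + 1.036) / 0.3205 = 3.277 / 0.3205 = 10.225.
n = 10.225² + 3 = 104.54 + 3 = 107.5.
Round up.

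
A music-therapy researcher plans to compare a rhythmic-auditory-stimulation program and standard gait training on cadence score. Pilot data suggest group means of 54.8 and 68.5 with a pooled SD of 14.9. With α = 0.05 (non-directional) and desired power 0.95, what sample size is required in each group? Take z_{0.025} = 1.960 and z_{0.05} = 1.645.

n = 31 per group

Cohen's d = |M₁ − M₂| / SD_pooled = |54.8 − 68.5| / 14.9 = 13.7 / 14.9 = 0.919.
For two independent groups with equal n: n = 2·((z_{α/2} + z_β) / d)².
z_{α/2} + z_β = 1.960 + 1.645 = 3.605.
n = 2 × (3.605 / 0.919)² = 2 × 3.923² = 2 × 15.39 = 30.8.
Round up to the next whole participant.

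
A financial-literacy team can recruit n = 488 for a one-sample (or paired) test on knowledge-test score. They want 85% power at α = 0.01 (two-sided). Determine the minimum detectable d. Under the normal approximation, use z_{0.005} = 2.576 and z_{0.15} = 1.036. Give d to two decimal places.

For a single sample (or paired design) of n = 488: d_min = (z_{α/2} + z_β)/√n.
z-sum = 2.576 + 1.036 = 3.612.
d_min = 3.612 / √488 = 3.612 / 22.091 = 0.164.

d_min ≈ 0.16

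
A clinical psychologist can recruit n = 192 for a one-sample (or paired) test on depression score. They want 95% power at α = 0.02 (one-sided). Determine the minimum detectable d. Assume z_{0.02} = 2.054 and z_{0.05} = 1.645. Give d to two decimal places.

For a single sample (or paired design) of n = 192: d_min = (z_{α} + z_β)/√n.
z-sum = 2.054 + 1.645 = 3.699.
d_min = 3.699 / √192 = 3.699 / 13.856 = 0.267.

d_min ≈ 0.27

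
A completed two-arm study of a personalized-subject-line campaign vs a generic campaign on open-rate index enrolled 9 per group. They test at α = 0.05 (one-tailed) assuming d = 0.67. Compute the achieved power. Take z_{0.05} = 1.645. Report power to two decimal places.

For two equal groups, power = Φ(d·√(n/2) − z_{α}).
d·√(n/2) = 0.67 × √(9/2) = 0.67 × 2.121 = 1.421.
z_β = 1.421 − 1.645 = -0.224.
Power = Φ(-0.224) = 0.411.

power ≈ 0.41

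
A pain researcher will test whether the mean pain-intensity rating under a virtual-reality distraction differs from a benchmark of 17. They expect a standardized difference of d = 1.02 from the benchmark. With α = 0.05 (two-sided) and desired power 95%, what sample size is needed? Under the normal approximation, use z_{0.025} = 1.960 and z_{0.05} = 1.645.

n = 13

For a one-sample test: n = ((z_{α/2} + z_β) / d)².
z_{α/2} + z_β = 1.960 + 1.645 = 3.605.
n = (3.605 / 1.02)² = 3.534² = 12.49.
Round up.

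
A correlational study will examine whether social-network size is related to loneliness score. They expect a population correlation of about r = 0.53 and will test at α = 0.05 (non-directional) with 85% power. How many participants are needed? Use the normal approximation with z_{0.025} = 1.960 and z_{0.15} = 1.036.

n = 29

Fisher's z: C = ½·ln((1+r)/(1−r)) = ½·ln(3.2553) = 0.5901.
n = ((z_{α/2} + z_β)/C)² + 3.
(1.960 + 1.036) / 0.5901 = 2.996 / 0.5901 = 5.077.
n = 5.077² + 3 = 25.78 + 3 = 28.8.
Round up.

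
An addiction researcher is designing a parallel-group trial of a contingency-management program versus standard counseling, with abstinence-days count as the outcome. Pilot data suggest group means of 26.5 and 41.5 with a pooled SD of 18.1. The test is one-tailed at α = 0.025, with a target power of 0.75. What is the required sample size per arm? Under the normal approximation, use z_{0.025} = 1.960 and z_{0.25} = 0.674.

n = 21 per group

Cohen's d = |M₁ − M₂| / SD_pooled = |26.5 − 41.5| / 18.1 = 15.0 / 18.1 = 0.829.
For two independent groups with equal n: n = 2·((z_{α} + z_β) / d)².
z_{α} + z_β = 1.960 + 0.674 = 2.634.
n = 2 × (2.634 / 0.829)² = 2 × 3.177² = 2 × 10.10 = 20.2.
Round up to the next whole participant.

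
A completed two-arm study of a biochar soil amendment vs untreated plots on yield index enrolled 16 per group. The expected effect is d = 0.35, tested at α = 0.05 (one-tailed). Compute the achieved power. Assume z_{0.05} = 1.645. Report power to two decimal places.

power ≈ 0.26

For two equal groups, power = Φ(d·√(n/2) − z_{α}).
d·√(n/2) = 0.35 × √(16/2) = 0.35 × 2.828 = 0.990.
z_β = 0.990 − 1.645 = -0.655.
Power = Φ(-0.655) = 0.256.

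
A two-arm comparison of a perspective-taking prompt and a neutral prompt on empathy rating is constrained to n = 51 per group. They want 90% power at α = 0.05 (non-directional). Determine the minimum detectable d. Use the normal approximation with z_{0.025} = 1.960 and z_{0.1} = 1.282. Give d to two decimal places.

For two independent groups of n = 51 each: d_min = (z_{α/2} + z_β)·√(2/n).
z-sum = 1.960 + 1.282 = 3.242.
d_min = 3.242 × √(2/51) = 3.242 × 0.1980 = 0.642.

d_min ≈ 0.64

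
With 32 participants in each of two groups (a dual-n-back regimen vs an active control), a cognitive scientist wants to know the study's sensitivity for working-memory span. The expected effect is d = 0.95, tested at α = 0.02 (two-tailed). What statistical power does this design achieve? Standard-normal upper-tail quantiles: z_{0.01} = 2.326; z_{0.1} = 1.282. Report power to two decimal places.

For two equal groups, power = Φ(d·√(n/2) − z_{α/2}).
d·√(n/2) = 0.95 × √(32/2) = 0.95 × 4.000 = 3.800.
z_β = 3.800 − 2.326 = 1.474.
Power = Φ(1.474) = 0.930.

power ≈ 0.93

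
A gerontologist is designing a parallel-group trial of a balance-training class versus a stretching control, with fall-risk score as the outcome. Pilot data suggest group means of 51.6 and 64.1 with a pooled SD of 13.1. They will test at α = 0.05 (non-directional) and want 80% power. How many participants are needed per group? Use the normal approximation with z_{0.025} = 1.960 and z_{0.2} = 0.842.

Cohen's d = |M₁ − M₂| / SD_pooled = |51.6 − 64.1| / 13.1 = 12.5 / 13.1 = 0.954.
For two independent groups with equal n: n = 2·((z_{α/2} + z_β) / d)².
z_{α/2} + z_β = 1.960 + 0.842 = 2.802.
n = 2 × (2.802 / 0.954)² = 2 × 2.937² = 2 × 8.63 = 17.3.
Round up to the next whole participant.

n = 18 per group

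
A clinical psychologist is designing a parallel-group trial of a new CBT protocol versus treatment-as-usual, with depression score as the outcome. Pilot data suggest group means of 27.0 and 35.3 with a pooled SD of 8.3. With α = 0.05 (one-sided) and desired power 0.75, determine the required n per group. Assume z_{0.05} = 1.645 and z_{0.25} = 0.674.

Cohen's d = |M₁ − M₂| / SD_pooled = |27.0 − 35.3| / 8.3 = 8.3 / 8.3 = 1.000.
For two independent groups with equal n: n = 2·((z_{α} + z_β) / d)².
z_{α} + z_β = 1.645 + 0.674 = 2.319.
n = 2 × (2.319 / 1.000)² = 2 × 2.319² = 2 × 5.38 = 10.8.
Round up to the next whole participant.

n = 11 per group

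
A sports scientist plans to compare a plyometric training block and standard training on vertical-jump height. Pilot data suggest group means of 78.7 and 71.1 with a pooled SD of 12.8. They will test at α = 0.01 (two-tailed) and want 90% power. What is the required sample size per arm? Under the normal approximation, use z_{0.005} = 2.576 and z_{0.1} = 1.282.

Cohen's d = |M₁ − M₂| / SD_pooled = |78.7 − 71.1| / 12.8 = 7.6 / 12.8 = 0.594.
For two independent groups with equal n: n = 2·((z_{α/2} + z_β) / d)².
z_{α/2} + z_β = 2.576 + 1.282 = 3.858.
n = 2 × (3.858 / 0.594)² = 2 × 6.495² = 2 × 42.18 = 84.4.
Round up to the next whole participant.

n = 85 per group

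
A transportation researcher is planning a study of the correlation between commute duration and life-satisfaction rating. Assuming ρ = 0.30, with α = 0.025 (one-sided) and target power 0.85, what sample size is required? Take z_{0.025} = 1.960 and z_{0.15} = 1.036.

Fisher's z: C = ½·ln((1+r)/(1−r)) = ½·ln(1.8571) = 0.3095.
n = ((z_{α} + z_β)/C)² + 3.
(1.960 + 1.036) / 0.3095 = 2.996 / 0.3095 = 9.680.
n = 9.680² + 3 = 93.70 + 3 = 96.7.
Round up.

n = 97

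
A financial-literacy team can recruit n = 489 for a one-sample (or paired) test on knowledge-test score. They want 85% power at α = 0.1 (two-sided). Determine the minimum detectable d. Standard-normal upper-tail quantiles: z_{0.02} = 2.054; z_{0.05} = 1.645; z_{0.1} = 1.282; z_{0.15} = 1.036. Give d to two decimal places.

d_min ≈ 0.12

For a single sample (or paired design) of n = 489: d_min = (z_{α/2} + z_β)/√n.
z-sum = 1.645 + 1.036 = 2.681.
d_min = 2.681 / √489 = 2.681 / 22.113 = 0.121.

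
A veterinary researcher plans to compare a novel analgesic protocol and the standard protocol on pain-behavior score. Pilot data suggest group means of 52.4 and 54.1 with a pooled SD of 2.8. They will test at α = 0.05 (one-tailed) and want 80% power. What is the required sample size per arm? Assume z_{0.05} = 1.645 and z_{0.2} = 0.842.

n = 34 per group

Cohen's d = |M₁ − M₂| / SD_pooled = |52.4 − 54.1| / 2.8 = 1.7 / 2.8 = 0.607.
For two independent groups with equal n: n = 2·((z_{α} + z_β) / d)².
z_{α} + z_β = 1.645 + 0.842 = 2.487.
n = 2 × (2.487 / 0.607)² = 2 × 4.097² = 2 × 16.79 = 33.6.
Round up to the next whole participant.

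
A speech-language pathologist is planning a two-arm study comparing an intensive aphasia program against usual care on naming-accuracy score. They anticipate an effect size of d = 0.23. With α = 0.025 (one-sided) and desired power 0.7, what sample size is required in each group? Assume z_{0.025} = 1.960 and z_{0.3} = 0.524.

n = 234 per group

For two independent groups with equal n: n = 2·((z_{α} + z_β) / d)².
z_{α} + z_β = 1.960 + 0.524 = 2.484.
n = 2 × (2.484 / 0.23)² = 2 × 10.800² = 2 × 116.64 = 233.3.
Round up to the next whole participant.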